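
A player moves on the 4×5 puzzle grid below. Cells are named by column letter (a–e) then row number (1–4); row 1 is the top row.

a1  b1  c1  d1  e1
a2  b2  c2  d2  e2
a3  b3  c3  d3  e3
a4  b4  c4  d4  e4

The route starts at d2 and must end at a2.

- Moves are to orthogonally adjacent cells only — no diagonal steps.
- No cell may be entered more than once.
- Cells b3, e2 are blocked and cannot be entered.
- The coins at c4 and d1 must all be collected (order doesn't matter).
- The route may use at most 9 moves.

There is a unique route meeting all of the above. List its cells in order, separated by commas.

d2, d1, c1, c2, c3, c4, b4, a4, a3, a2

The 9-move cap with required stops at c4, d1 leaves no slack for detours.
Route from d2: up to d1, left to c1, 3× down (reaching c4), 2× left (reaching a4), 2× up (reaching a2) — 9 moves in all.
Check: all required cells visited; 9 ≤ 9 moves.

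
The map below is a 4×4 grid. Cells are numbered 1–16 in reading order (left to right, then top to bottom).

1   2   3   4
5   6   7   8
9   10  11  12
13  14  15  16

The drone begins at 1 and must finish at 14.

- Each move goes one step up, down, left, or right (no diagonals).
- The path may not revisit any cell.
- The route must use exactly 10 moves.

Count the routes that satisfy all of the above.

Need simple routes of exactly 10 moves from 1 to 14 (Manhattan distance 4, so 3 moves are spent on a detour and 3 undoing it).
Branch systematically from the start, pruning whenever the remaining move budget drops below the Manhattan distance to 14 or differs from it in parity. Grouping the completions by first move — via 5: 21; via 2: 21 — and summing: 21 + 21 = 42.
That gives 42 routes.

42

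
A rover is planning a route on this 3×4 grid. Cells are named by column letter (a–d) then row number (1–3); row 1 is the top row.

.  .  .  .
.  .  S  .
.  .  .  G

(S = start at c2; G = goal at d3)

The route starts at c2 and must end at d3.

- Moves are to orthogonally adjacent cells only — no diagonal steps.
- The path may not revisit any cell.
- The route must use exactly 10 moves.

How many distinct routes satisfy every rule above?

7

Need simple routes of exactly 10 moves from c2 to d3 (Manhattan distance 2, so 4 moves are spent on a detour and 4 undoing it).
Enumerating: c2 c3 b3 b2 a2 a1 b1 c1 d1 d2 d3 | c2 c3 b3 a3 a2 a1 b1 c1 d1 d2 d3 | c2 c3 b3 a3 a2 b2 b1 c1 d1 d2 d3 | c2 b2 b3 a3 a2 a1 b1 c1 d1 d2 d3 | c2 d2 d1 c1 b1 b2 a2 a3 b3 c3 d3 | c2 d2 d1 c1 b1 a1 a2 a3 b3 c3 d3 | c2 d2 d1 c1 b1 a1 a2 b2 b3 c3 d3.
That gives 7 routes.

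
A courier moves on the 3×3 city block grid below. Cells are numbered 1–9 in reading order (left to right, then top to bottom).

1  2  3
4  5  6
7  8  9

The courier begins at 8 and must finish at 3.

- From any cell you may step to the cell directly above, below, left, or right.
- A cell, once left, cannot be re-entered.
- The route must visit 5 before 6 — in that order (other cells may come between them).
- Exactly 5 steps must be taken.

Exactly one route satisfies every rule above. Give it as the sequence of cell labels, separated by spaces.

8 7 4 5 6 3

The waypoints must appear in the order 5, 6, with no cell reused.
Route from 8: left 1 to 7, up 1 to 4, right 2 to 6, up 1 to 3 — 5 moves in all.
Check: order respected (5 at step 3, 6 at step 4); 5 moves as required.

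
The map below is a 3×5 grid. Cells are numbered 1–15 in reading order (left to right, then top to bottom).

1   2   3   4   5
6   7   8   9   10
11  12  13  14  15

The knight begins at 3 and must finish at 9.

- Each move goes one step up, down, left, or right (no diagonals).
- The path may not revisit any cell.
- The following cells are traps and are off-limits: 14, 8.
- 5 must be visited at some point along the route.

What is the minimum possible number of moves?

Any route passes through 5 somewhere between 3 and 9. Summing Manhattan distances along the two legs (3 → 5 → 9) gives a lower bound of 2 + 2 = 4 moves.
A route of 4 moves achieves this: 3 → 4 → 5 → 10 → 9.
Since 4 matches the lower bound, it is optimal.

4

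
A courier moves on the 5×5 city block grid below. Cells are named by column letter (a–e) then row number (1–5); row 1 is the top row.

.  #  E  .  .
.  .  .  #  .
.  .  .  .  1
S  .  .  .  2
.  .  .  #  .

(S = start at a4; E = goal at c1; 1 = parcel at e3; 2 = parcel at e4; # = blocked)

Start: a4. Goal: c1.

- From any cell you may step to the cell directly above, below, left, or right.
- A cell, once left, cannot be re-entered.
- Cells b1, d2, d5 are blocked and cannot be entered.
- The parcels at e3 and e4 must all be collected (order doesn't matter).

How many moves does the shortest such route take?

Any route passes through e3 and e4 in some order between a4 and c1. Summing Manhattan distances along each leg and taking the cheapest ordering (a4 → e4 → e3 → c1) gives a lower bound of 4 + 1 + 4 = 9 moves.
A route of 9 moves achieves this: a4 → b4 → c4 → d4 → e4 → e3 → e2 → e1 → d1 → c1.
Since 9 matches the lower bound, it is optimal.

9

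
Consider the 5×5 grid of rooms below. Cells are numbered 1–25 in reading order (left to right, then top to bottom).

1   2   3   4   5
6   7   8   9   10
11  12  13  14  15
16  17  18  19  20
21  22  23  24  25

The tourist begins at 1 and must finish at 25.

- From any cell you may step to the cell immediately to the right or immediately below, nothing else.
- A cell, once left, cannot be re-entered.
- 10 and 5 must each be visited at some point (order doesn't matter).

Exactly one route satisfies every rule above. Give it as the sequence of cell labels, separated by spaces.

1 2 3 4 5 10 15 20 25

Moves only go right or down, so the column and row indices never decrease.
Route from 1: 4× right (reaching 5), 4× down (reaching 25) — 8 moves in all.
Check: all required cells visited.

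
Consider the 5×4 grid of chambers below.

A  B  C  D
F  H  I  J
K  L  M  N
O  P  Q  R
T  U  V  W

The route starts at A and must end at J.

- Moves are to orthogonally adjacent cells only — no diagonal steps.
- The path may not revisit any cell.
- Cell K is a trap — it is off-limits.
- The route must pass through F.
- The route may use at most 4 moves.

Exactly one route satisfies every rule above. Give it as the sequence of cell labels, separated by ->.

A -> F -> H -> I -> J

The 4-move cap with required stops at F leaves no slack for detours.
Route from A: down 1 to F, right 3 to J — 4 moves in all.
Check: all required cells visited; 4 ≤ 4 moves.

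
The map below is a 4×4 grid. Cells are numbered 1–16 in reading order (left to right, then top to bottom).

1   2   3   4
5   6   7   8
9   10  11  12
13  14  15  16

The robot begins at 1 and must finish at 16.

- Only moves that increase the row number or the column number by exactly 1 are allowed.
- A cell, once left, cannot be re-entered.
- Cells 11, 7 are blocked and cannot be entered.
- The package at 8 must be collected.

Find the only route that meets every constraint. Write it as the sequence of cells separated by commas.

1, 2, 3, 4, 8, 12, 16

Moves only go right or down, so the column and row indices never decrease.
Route from 1: 3× right (reaching 4), 3× down (reaching 16) — 6 moves in all.
Check: all required cells visited.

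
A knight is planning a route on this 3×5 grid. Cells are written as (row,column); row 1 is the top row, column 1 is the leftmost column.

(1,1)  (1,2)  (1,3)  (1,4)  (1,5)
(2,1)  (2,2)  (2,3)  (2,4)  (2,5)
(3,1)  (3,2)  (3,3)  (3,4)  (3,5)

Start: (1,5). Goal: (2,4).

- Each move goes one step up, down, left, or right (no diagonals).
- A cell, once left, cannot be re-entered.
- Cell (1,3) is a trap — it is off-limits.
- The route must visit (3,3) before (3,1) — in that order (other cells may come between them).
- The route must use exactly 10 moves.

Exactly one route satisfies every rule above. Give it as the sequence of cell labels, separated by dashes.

(1,5) - (2,5) - (3,5) - (3,4) - (3,3) - (3,2) - (3,1) - (2,1) - (2,2) - (2,3) - (2,4)

The waypoints must appear in the order (3,3), (3,1), with no cell reused.
Route from (1,5): down 2 to (3,5), left 4 to (3,1), up 1 to (2,1), right 3 to (2,4) — 10 moves in all.
Check: order respected ((3,3) at step 4, (3,1) at step 6); 10 moves as required.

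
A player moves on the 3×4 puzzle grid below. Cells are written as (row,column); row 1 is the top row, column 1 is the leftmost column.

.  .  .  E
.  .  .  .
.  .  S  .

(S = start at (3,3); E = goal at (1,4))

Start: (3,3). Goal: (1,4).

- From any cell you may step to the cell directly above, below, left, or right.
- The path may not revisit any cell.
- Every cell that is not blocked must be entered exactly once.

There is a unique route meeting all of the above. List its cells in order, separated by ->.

(3,3) -> (3,4) -> (2,4) -> (2,3) -> (2,2) -> (3,2) -> (3,1) -> (2,1) -> (1,1) -> (1,2) -> (1,3) -> (1,4)

Need to visit all 12 open cells exactly once, starting at (3,3) and ending at (1,4).
Cell (1,1) has only two open neighbours ((2,1) and (1,2)), so the path must pass straight through it: one of those is the cell it's entered from and the other is where it exits.
Route from (3,3): right 1 to (3,4), up 1 to (2,4), left 2 to (2,2), down 1 to (3,2), left 1 to (3,1), up 2 to (1,1), right 3 to (1,4) — 11 moves in all.
Check: all 12 open cells covered.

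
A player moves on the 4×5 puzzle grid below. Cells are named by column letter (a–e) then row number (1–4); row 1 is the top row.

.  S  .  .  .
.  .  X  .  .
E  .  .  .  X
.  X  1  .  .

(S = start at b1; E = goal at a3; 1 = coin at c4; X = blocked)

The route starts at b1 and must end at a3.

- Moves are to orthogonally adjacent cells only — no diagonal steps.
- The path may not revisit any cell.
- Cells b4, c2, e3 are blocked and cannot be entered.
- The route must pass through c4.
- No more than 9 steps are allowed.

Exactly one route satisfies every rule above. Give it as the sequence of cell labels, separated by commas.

The budget equals the shortest possible length, so every move has to be on a shortest route through the required cells.
Route from b1: 2× right (reaching d1), 3× down (reaching d4), left to c4, up to c3, 2× left (reaching a3) — 9 moves in all.
Check: all required cells visited; 9 ≤ 9 moves.

b1, c1, d1, d2, d3, d4, c4, c3, b3, a3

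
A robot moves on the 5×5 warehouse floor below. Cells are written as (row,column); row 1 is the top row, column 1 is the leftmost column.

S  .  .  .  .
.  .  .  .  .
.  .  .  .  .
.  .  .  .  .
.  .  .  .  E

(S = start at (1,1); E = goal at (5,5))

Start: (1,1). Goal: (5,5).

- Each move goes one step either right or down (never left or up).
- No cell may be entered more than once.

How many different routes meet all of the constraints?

70

A right/down-only route from (1,1) to (5,5) makes exactly 4 down-moves and 4 right-moves in some order.
With no other constraints that would be C(8,4) = 70 routes.
That gives 70 routes.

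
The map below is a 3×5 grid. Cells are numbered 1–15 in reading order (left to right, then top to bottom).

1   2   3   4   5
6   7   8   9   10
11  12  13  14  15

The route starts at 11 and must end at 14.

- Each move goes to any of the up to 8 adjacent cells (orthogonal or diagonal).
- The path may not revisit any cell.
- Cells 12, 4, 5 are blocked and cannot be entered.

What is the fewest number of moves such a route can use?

With diagonal moves allowed, the Chebyshev distance max(|Δrow|,|Δcol|) from 11 to 14 is 3, so at least 3 moves are needed.
A route of 3 moves achieves this: 11 → 7 → 8 → 14.
Since 3 matches the lower bound, it is optimal.

3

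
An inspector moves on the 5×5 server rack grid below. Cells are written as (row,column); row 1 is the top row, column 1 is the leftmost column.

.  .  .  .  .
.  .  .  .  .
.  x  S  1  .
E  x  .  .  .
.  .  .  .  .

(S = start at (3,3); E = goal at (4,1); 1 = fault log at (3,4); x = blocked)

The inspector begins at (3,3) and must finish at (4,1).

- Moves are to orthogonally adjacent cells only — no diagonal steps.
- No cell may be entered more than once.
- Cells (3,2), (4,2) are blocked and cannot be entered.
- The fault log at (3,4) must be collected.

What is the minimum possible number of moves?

Any route passes through (3,4) somewhere between (3,3) and (4,1). Summing Manhattan distances along the two legs ((3,3) → (3,4) → (4,1)) gives a lower bound of 1 + 4 = 5 moves.
That bound ignores the blocked cells. Measuring each leg by the fewest moves that actually steer around them ((3,3)→(3,4): 1; (3,4)→(4,1): 6) raises the lower bound to 7.
A route of 7 moves exists: (3,3) → (3,4) → (2,4) → (2,3) → (2,2) → (2,1) → (3,1) → (4,1).
Since 7 matches that lower bound, it is optimal.

7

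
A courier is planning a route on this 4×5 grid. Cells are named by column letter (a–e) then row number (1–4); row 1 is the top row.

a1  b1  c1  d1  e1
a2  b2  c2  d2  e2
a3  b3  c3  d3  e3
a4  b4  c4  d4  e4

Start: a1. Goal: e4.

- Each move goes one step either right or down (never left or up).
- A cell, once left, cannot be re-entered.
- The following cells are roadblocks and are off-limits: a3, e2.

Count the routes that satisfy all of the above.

25

A right/down-only route from a1 to e4 makes exactly 3 down-moves and 4 right-moves in some order.
With no other constraints that would be C(7,3) = 35 routes.
Subtract routes through each blocked cell (inclusion–exclusion for overlaps): − through e2: 5 − through a3: 5 → 25.
That gives 25 routes.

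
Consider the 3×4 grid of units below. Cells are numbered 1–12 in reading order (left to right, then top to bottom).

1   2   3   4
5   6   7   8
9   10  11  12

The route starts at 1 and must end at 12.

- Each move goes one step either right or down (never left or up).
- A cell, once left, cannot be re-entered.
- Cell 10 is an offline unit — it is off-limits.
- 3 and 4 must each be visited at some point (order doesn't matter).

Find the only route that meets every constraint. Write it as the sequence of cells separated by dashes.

Moves only go right or down, so the column and row indices never decrease.
Route from 1: right 3 to 4, down 2 to 12 — 5 moves in all.
Check: all required cells visited.

1 - 2 - 3 - 4 - 8 - 12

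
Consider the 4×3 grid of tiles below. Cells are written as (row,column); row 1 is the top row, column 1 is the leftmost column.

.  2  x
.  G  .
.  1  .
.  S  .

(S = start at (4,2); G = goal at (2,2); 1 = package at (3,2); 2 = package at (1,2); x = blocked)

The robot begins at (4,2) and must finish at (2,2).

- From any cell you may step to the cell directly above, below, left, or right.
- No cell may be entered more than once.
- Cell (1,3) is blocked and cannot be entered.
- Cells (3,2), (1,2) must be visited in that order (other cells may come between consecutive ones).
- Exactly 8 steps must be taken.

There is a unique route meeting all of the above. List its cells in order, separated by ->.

The waypoints must appear in the order (3,2), (1,2), with no cell reused.
Route from (4,2): right to (4,3), up to (3,3), 2× left (reaching (3,1)), 2× up (reaching (1,1)), right to (1,2), down to (2,2) — 8 moves in all.
Check: order respected (1 at step 3, 2 at step 7); 8 moves as required.

(4,2) -> (4,3) -> (3,3) -> (3,2) -> (3,1) -> (2,1) -> (1,1) -> (1,2) -> (2,2)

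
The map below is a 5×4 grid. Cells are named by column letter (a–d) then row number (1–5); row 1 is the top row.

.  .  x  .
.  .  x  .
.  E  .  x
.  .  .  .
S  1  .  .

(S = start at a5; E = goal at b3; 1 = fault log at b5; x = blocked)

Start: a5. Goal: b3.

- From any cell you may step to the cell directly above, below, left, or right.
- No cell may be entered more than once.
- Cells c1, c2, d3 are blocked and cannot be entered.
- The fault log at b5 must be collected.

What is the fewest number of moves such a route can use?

Any route passes through b5 somewhere between a5 and b3. Summing Manhattan distances along the two legs (a5 → b5 → b3) gives a lower bound of 1 + 2 = 3 moves.
A route of 3 moves achieves this: a5 → b5 → b4 → b3.
Since 3 matches the lower bound, it is optimal.

3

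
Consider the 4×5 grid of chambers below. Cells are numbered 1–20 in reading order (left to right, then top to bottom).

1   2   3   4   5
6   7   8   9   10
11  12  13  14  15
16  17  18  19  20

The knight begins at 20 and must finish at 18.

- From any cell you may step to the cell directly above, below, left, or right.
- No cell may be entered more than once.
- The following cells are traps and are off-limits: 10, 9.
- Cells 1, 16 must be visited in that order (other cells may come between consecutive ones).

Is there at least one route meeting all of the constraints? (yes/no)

One route that works: 20 → 15 → 14 → 13 → 8 → 3 → 2 → 1 → 6 → 11 → 16 → 17 → 18.

yes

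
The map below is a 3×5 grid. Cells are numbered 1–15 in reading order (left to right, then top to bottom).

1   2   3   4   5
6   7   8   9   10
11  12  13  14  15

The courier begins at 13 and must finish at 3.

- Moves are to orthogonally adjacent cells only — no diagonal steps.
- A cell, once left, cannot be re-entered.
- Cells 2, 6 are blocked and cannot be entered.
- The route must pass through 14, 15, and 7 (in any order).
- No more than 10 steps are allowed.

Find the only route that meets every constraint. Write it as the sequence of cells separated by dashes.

13 - 12 - 7 - 8 - 9 - 14 - 15 - 10 - 5 - 4 - 3

The 10-move cap with required stops at 14, 15, 7 leaves no slack for detours.
Route from 13: left 1 to 12, up 1 to 7, right 2 to 9, down 1 to 14, right 1 to 15, up 2 to 5, left 2 to 3 — 10 moves in all.
Check: all required cells visited; 10 ≤ 10 moves.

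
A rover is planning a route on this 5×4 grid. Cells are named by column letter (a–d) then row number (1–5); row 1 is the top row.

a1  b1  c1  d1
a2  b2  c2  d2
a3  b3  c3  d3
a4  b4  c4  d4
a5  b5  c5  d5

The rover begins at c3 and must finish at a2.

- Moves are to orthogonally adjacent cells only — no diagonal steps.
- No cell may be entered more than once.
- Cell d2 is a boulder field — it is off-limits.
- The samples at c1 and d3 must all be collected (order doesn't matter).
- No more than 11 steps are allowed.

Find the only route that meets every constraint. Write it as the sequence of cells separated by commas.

c3, d3, d4, c4, b4, b3, b2, c2, c1, b1, a1, a2

The budget equals the shortest possible length, so every move has to be on a shortest route through the required cells.
Route from c3: right to d3, down to d4, 2× left (reaching b4), 2× up (reaching b2), right to c2, up to c1, 2× left (reaching a1), down to a2 — 11 moves in all.
Check: all required cells visited; 11 ≤ 11 moves.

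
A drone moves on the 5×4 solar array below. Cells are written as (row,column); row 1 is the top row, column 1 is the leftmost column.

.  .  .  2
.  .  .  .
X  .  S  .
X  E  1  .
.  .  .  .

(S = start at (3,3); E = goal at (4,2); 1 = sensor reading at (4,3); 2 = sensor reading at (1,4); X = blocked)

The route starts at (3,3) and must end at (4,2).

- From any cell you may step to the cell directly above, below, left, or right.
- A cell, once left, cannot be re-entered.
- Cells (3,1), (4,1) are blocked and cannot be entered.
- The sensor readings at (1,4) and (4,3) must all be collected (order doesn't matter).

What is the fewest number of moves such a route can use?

8

Any route passes through (1,4) and (4,3) in some order between (3,3) and (4,2). Summing Manhattan distances along each leg and taking the cheapest ordering ((3,3) → (1,4) → (4,3) → (4,2)) gives a lower bound of 3 + 4 + 1 = 8 moves.
A route of 8 moves achieves this: (3,3) → (2,3) → (1,3) → (1,4) → (2,4) → (3,4) → (4,4) → (4,3) → (4,2).
Since 8 matches the lower bound, it is optimal.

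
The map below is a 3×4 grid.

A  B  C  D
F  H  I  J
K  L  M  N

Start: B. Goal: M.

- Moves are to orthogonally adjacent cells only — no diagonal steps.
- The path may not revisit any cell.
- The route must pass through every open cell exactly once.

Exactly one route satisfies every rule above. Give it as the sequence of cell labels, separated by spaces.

Need to visit all 12 open cells exactly once, starting at B and ending at M.
Cell N has only two open neighbours (J and M), so the path must pass straight through it: one of those is the cell it's entered from and the other is where it exits.
Route from B: left 1 to A, down 2 to K, right 1 to L, up 1 to H, right 1 to I, up 1 to C, right 1 to D, down 2 to N, left 1 to M — 11 moves in all.
Check: all 12 open cells covered.

B A F K L H I C D J N M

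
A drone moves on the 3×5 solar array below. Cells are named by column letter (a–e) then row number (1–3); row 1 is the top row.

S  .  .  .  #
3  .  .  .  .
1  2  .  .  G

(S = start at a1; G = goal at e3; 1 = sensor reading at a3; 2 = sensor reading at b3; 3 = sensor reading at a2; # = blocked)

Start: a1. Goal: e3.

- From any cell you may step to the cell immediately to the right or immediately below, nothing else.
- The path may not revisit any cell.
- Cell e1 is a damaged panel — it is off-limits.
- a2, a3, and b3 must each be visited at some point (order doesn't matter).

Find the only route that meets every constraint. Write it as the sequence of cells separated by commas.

Moves only go right or down, so the column and row indices never decrease.
Route from a1: down 2 to a3, right 4 to e3 — 6 moves in all.
Check: all required cells visited.

a1, a2, a3, b3, c3, d3, e3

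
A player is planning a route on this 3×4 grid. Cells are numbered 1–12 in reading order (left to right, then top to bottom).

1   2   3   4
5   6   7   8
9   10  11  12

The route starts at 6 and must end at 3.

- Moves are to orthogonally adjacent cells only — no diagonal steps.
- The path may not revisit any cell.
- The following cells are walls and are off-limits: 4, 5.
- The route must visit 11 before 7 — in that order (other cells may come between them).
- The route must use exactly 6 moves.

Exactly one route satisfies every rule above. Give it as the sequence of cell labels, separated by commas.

6, 10, 11, 12, 8, 7, 3

The waypoints must appear in the order 11, 7, with no cell reused.
Route from 6: down to 10, 2× right (reaching 12), up to 8, left to 7, up to 3 — 6 moves in all.
Check: order respected (11 at step 2, 7 at step 5); 6 moves as required.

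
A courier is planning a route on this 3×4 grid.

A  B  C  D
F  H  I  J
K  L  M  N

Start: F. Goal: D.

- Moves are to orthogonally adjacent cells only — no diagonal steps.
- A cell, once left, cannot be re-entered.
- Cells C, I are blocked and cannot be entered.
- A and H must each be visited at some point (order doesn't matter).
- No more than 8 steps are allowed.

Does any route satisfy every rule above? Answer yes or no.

One route that works: F → A → B → H → L → M → N → J → D.

yes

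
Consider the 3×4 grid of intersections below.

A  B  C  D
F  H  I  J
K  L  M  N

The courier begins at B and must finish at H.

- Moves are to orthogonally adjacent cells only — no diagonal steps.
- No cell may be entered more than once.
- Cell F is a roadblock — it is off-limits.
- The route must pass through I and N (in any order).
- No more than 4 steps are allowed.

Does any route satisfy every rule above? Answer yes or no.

Even ignoring the no-revisit rule, getting from B to H, taking the cheapest ordering B → I → N → H needs at least 2 + 2 + 3 = 7 moves (Manhattan distance per leg), which exceeds the 4-move limit.

no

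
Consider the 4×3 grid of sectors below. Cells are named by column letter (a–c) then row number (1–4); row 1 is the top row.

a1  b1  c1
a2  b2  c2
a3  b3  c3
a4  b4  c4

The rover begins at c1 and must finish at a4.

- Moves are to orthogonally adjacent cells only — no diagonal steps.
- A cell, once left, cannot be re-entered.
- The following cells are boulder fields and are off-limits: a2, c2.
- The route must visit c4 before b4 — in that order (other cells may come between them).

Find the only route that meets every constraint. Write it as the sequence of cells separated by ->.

The waypoints must appear in the order c4, b4, with no cell reused.
Route from c1: left 1 to b1, down 2 to b3, right 1 to c3, down 1 to c4, left 2 to a4 — 7 moves in all.
Check: order respected (c4 at step 5, b4 at step 6).

c1 -> b1 -> b2 -> b3 -> c3 -> c4 -> b4 -> a4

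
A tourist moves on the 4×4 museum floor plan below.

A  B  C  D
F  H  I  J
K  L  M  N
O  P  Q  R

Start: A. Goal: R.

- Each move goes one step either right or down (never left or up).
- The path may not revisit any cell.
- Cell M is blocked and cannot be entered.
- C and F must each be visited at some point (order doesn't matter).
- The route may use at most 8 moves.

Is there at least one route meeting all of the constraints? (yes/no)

F is below but to the left of C: going C → F would need a leftward move and F → C an upward move, so no right/down-only route can visit both required cells.

no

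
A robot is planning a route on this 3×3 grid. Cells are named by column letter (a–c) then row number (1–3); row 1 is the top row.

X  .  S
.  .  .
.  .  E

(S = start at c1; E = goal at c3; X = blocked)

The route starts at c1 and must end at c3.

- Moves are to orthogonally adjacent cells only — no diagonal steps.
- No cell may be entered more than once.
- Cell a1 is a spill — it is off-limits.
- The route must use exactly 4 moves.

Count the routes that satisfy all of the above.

3

Need simple routes of exactly 4 moves from c1 to c3 (Manhattan distance 2, so 1 moves are spent on a detour and 1 undoing it).
Enumerating: c1 c2 b2 b3 c3 | c1 b1 b2 b3 c3 | c1 b1 b2 c2 c3.
That gives 3 routes.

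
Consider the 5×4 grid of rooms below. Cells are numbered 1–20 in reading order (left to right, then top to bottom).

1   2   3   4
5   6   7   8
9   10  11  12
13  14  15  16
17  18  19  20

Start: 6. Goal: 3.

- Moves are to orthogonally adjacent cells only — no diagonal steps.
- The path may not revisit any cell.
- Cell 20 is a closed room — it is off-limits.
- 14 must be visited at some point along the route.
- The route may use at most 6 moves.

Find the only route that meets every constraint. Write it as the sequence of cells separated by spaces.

6 10 14 15 11 7 3

The 6-move cap with required stops at 14 leaves no slack for detours.
Route from 6: 2× down (reaching 14), right to 15, 3× up (reaching 3) — 6 moves in all.
Check: all required cells visited; 6 ≤ 6 moves.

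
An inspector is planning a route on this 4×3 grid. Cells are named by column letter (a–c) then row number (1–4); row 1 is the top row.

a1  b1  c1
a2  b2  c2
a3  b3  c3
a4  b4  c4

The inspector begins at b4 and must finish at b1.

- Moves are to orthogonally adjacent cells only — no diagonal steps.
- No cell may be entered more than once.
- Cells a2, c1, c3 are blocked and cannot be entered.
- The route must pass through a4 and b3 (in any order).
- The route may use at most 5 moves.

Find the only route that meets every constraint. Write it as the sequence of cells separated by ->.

b4 -> a4 -> a3 -> b3 -> b2 -> b1

The 5-move cap with required stops at a4, b3 leaves no slack for detours.
Route from b4: left to a4, up to a3, right to b3, 2× up (reaching b1) — 5 moves in all.
Check: all required cells visited; 5 ≤ 5 moves.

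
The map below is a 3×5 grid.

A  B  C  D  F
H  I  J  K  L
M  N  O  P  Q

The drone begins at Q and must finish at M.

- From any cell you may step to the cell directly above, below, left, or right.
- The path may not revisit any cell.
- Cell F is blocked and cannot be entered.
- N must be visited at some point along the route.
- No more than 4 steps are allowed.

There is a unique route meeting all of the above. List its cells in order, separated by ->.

Q -> P -> O -> N -> M

Any route must reach N and still end at M within 4 moves, so the order of the required stops is forced.
Route from Q: left 4 to M — 4 moves in all.
Check: all required cells visited; 4 ≤ 4 moves.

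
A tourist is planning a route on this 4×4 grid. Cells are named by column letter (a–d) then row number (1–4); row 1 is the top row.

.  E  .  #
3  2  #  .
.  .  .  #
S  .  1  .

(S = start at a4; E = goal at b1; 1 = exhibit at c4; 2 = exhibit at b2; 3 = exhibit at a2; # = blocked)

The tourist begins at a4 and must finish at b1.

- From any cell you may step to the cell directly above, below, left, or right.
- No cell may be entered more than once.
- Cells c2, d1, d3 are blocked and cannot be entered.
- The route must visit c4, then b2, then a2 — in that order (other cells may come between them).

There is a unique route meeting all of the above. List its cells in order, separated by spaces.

a4 b4 c4 c3 b3 b2 a2 a1 b1

The waypoints must appear in the order c4, b2, a2, with no cell reused.
Route from a4: right 2 to c4, up 1 to c3, left 1 to b3, up 1 to b2, left 1 to a2, up 1 to a1, right 1 to b1 — 8 moves in all.
Check: order respected (1 at step 2, 2 at step 5, 3 at step 6).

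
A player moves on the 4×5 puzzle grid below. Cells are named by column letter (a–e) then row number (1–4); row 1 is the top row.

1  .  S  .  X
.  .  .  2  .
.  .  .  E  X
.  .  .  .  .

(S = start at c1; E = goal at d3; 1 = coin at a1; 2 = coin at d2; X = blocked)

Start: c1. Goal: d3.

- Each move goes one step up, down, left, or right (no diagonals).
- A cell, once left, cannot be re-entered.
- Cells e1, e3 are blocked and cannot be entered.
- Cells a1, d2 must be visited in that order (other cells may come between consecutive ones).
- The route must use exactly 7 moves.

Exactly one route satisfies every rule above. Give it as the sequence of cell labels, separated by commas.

c1, b1, a1, a2, b2, c2, d2, d3

The waypoints must appear in the order a1, d2, with no cell reused.
Route from c1: left 2 to a1, down 1 to a2, right 3 to d2, down 1 to d3 — 7 moves in all.
Check: order respected (1 at step 2, 2 at step 6); 7 moves as required.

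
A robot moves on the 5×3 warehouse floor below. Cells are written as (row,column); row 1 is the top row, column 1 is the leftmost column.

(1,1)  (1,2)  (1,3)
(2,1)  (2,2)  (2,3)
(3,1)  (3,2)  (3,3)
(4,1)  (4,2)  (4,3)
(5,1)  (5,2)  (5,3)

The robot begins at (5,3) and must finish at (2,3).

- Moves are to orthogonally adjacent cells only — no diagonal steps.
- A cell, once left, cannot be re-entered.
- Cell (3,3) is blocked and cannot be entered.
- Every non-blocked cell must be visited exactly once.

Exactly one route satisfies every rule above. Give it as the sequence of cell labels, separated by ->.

(5,3) -> (4,3) -> (4,2) -> (5,2) -> (5,1) -> (4,1) -> (3,1) -> (3,2) -> (2,2) -> (2,1) -> (1,1) -> (1,2) -> (1,3) -> (2,3)

Need to visit all 14 open cells exactly once, starting at (5,3) and ending at (2,3).
Cell (4,3) has only two open neighbours ((5,3) and (4,2)), so the path must pass straight through it: one of those is the cell it's entered from and the other is where it exits.
Route from (5,3): up 1 to (4,3), left 1 to (4,2), down 1 to (5,2), left 1 to (5,1), up 2 to (3,1), right 1 to (3,2), up 1 to (2,2), left 1 to (2,1), up 1 to (1,1), right 2 to (1,3), down 1 to (2,3) — 13 moves in all.
Check: all 14 open cells covered.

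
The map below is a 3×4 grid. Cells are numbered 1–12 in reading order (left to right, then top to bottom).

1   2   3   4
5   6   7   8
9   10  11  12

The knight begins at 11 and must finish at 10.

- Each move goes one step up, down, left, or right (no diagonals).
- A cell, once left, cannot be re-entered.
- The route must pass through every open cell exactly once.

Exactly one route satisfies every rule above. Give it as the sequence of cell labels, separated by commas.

11, 12, 8, 4, 3, 7, 6, 2, 1, 5, 9, 10

Need to visit all 12 open cells exactly once, starting at 11 and ending at 10.
Cell 12 has only two open neighbours (8 and 11), so the path must pass straight through it: one of those is the cell it's entered from and the other is where it exits.
Route from 11: right to 12, 2× up (reaching 4), left to 3, down to 7, left to 6, up to 2, left to 1, 2× down (reaching 9), right to 10 — 11 moves in all.
Check: all 12 open cells covered.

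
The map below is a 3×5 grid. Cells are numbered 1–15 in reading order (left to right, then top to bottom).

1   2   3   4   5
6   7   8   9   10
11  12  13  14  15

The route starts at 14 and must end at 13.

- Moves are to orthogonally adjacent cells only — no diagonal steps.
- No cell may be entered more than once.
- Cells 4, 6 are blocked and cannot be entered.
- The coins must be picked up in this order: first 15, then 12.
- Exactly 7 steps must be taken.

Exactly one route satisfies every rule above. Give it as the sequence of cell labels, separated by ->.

The waypoints must appear in the order 15, 12, with no cell reused.
Route from 14: right 1 to 15, up 1 to 10, left 3 to 7, down 1 to 12, right 1 to 13 — 7 moves in all.
Check: order respected (15 at step 1, 12 at step 6); 7 moves as required.

14 -> 15 -> 10 -> 9 -> 8 -> 7 -> 12 -> 13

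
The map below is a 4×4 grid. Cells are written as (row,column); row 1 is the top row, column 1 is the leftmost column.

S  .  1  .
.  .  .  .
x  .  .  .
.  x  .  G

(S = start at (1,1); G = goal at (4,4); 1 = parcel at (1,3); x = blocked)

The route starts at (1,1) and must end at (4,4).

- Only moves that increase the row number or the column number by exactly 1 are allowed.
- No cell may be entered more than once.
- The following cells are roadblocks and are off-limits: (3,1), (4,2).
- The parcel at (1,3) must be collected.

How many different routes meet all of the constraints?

4

A right/down-only route from (1,1) to (4,4) makes exactly 3 down-moves and 3 right-moves in some order.
With no other constraints that would be C(6,3) = 20 routes.
Split at (1,3) and multiply the segment counts (each segment already excludes blocked cells): (1,1)→(1,3): 1; (1,3)→(4,4): 4; product = 4.
That gives 4 routes.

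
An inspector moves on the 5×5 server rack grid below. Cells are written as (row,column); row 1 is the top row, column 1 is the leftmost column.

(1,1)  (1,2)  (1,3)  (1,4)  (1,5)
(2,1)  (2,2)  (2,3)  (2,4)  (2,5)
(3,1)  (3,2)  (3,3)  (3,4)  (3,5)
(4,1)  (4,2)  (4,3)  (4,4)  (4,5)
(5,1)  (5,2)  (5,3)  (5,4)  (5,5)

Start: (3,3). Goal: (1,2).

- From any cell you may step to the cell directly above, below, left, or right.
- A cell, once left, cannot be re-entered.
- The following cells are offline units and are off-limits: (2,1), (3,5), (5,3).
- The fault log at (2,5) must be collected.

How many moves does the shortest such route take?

7

Any route passes through (2,5) somewhere between (3,3) and (1,2). Summing Manhattan distances along the two legs ((3,3) → (2,5) → (1,2)) gives a lower bound of 3 + 4 = 7 moves.
A route of 7 moves achieves this: (3,3) → (2,3) → (2,4) → (2,5) → (1,5) → (1,4) → (1,3) → (1,2).
Since 7 matches the lower bound, it is optimal.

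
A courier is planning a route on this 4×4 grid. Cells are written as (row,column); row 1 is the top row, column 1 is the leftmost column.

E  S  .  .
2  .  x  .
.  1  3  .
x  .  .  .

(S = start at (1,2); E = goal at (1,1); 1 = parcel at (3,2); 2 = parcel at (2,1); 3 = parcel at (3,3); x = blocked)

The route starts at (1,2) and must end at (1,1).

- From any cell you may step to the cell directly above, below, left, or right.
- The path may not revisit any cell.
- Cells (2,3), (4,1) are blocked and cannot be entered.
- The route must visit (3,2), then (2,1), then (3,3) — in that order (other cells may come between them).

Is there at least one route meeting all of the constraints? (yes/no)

Ignoring the required order, 6 revisit-free routes from (1,2) to (1,1) pass through all of (3,2), (2,1), and (3,3); the waypoint orders that occur are (3,3) → (3,2) → (2,1) (6) — never (3,2) → (2,1) → (3,3).

no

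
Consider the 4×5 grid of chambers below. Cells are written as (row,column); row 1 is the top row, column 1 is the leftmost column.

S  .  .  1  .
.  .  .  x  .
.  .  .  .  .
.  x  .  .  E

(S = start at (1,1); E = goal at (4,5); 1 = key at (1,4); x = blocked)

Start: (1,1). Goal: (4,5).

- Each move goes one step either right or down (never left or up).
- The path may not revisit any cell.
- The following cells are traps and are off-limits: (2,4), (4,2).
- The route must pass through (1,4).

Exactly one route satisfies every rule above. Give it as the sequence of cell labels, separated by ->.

Moves only go right or down, so the column and row indices never decrease.
Route from (1,1): 4× right (reaching (1,5)), 3× down (reaching (4,5)) — 7 moves in all.
Check: all required cells visited.

(1,1) -> (1,2) -> (1,3) -> (1,4) -> (1,5) -> (2,5) -> (3,5) -> (4,5)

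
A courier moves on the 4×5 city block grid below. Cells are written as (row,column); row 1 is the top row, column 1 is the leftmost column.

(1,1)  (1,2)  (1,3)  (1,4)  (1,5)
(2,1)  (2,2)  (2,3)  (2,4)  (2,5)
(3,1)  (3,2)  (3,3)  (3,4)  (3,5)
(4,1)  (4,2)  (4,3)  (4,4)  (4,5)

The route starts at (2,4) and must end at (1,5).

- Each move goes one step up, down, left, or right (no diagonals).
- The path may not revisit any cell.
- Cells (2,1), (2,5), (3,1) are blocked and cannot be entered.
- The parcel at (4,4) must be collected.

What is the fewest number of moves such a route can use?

8

Any route passes through (4,4) somewhere between (2,4) and (1,5). Summing Manhattan distances along the two legs ((2,4) → (4,4) → (1,5)) gives a lower bound of 2 + 4 = 6 moves.
The shortest route satisfying every rule uses 8 moves: (2,4) → (3,4) → (4,4) → (4,3) → (3,3) → (2,3) → (1,3) → (1,4) → (1,5).
The bound of 6 isn't tight here; checking systematically, no route of length 6 through 7 satisfies every constraint, so 8 is the minimum.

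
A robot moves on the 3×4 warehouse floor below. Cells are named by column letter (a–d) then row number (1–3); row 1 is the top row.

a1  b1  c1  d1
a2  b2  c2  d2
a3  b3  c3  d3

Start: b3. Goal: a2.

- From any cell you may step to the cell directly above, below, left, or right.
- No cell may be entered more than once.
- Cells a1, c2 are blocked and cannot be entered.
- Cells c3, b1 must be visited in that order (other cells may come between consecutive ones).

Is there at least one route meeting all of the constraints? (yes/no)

yes

One route that works: b3 → c3 → d3 → d2 → d1 → c1 → b1 → b2 → a2.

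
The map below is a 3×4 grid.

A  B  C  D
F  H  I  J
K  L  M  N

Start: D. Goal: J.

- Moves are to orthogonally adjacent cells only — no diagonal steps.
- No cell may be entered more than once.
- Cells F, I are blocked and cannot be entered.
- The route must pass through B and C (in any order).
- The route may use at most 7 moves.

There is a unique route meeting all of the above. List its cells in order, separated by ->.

D -> C -> B -> H -> L -> M -> N -> J

The budget equals the shortest possible length, so every move has to be on a shortest route through the required cells.
Route from D: 2× left (reaching B), 2× down (reaching L), 2× right (reaching N), up to J — 7 moves in all.
Check: all required cells visited; 7 ≤ 7 moves.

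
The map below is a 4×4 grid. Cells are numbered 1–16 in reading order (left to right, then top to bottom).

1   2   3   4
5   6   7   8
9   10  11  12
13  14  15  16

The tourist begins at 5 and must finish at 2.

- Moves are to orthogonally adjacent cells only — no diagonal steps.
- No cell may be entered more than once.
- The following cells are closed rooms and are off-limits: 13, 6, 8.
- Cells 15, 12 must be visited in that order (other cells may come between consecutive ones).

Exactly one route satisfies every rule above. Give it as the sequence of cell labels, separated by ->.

The waypoints must appear in the order 15, 12, with no cell reused.
Route from 5: down 1 to 9, right 1 to 10, down 1 to 14, right 2 to 16, up 1 to 12, left 1 to 11, up 2 to 3, left 1 to 2 — 10 moves in all.
Check: order respected (15 at step 4, 12 at step 6).

5 -> 9 -> 10 -> 14 -> 15 -> 16 -> 12 -> 11 -> 7 -> 3 -> 2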